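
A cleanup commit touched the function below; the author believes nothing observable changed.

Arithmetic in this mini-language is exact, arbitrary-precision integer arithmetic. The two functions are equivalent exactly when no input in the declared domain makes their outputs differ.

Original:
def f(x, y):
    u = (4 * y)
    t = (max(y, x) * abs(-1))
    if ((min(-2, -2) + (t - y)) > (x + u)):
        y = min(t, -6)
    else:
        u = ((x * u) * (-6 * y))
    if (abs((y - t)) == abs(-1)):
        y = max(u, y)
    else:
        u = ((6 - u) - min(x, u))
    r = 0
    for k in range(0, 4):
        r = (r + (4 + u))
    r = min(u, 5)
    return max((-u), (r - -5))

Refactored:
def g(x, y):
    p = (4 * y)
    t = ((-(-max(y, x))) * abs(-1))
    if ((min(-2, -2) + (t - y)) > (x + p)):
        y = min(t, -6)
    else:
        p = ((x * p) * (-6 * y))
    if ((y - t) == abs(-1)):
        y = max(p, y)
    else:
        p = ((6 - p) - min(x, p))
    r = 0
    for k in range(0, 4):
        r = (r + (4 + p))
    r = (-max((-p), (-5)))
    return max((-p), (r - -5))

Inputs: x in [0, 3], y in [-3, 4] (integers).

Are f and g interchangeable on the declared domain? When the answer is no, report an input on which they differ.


x=1, y=0 yields 5 from f but 10 from g.
verdict: not equivalent; witness: x=1, y=0


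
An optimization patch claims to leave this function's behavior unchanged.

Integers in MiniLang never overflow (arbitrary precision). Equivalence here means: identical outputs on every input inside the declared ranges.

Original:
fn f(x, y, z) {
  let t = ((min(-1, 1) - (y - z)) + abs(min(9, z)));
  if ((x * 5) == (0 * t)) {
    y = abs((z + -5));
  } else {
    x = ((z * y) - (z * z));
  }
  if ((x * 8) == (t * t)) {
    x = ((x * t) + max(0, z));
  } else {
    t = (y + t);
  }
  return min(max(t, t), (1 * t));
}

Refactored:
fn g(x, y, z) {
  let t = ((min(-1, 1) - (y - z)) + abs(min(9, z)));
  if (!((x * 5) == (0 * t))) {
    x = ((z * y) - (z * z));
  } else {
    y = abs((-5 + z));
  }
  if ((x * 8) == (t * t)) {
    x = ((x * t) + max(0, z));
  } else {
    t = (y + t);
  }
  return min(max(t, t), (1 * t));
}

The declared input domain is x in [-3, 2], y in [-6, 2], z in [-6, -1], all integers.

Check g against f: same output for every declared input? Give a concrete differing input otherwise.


Although boolean connective usage differs, 324/324 inputs agree.
verdict: equivalent


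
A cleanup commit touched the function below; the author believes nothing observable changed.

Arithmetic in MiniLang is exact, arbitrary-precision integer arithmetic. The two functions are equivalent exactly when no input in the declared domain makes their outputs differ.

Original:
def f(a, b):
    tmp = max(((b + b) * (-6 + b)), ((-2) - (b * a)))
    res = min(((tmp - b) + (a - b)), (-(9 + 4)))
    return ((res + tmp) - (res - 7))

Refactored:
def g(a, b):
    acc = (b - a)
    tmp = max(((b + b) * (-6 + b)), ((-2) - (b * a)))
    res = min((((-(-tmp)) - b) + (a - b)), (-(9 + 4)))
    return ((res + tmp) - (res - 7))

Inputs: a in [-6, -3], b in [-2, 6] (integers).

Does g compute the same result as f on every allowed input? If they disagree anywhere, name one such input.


The two versions differ — the changes include statement counts differ, plus arithmetic usage differs, plus local variable names differ.
As a probe, take a=-3, b=2: f runs tmp becomes 4; next res becomes -13; next final value 11; g runs acc becomes 5; next tmp becomes 4; next res becomes -13; next final value 11; both end at 11.
Checked all 36 inputs in the declared domain: the outputs agree on every one.
verdict: equivalent


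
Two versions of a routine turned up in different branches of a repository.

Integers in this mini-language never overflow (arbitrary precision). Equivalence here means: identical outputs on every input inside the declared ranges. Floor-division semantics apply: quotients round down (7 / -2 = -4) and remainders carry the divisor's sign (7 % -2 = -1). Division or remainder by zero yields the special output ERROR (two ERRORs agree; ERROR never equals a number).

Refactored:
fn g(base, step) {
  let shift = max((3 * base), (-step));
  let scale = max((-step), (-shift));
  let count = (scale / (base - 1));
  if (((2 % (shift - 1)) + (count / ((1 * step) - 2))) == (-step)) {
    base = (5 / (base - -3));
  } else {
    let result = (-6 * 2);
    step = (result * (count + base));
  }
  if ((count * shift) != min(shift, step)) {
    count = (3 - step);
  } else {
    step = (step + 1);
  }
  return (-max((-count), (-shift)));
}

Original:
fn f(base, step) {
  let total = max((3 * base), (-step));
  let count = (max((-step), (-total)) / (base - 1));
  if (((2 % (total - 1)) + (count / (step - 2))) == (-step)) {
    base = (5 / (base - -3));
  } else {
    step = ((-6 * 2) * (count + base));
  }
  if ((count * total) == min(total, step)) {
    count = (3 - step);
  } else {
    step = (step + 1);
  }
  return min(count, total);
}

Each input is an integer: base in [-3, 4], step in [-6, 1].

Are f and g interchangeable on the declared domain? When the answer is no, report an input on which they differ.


Take base=-3, step=-6.
f: total := 6 | count := -2 | (((2 % (total - 1)) + (count / (step - 2))) == (-step)): false | step := 60 | ((count * total) == min(total, step)): false | step := 61 | result -2
g: shift := 6 | scale := 6 | count := -2 | (((2 % (shift - 1)) + (count / ((1 * step) - 2))) == (-step)): false | result := -12 | step := 60 | ((count * shift) != min(shift, step)): true | count := -57 | result -57
-2 and -57 differ, so these are not the same function on this domain.
verdict: not equivalent; witness: base=-3, step=-6


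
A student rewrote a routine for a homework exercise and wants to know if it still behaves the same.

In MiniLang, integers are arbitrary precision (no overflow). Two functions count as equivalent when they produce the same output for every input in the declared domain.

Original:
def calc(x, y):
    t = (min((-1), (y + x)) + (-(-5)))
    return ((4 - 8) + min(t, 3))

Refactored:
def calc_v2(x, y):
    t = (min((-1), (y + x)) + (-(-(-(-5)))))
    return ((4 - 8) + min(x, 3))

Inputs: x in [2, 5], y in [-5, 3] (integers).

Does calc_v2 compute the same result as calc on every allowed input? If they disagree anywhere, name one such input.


Input x=2, y=-4: -1 from calc versus -2 from calc_v2.
verdict: not equivalent; witness: x=2, y=-4


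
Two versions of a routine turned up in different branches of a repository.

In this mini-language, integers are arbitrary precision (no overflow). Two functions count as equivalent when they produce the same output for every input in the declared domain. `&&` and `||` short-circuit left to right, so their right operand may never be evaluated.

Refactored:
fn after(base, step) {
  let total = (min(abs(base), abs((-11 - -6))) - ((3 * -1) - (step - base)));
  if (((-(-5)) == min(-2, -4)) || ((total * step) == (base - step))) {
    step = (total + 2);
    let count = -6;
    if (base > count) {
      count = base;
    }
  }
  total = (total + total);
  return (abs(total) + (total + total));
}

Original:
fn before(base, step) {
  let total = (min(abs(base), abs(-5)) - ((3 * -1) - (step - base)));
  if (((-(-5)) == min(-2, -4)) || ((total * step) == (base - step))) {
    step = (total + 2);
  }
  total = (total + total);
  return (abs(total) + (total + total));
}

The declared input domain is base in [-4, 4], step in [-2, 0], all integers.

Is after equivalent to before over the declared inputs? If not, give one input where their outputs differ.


Side by side, the visible changes include: constant usage differs; and branching structure differs; and statement counts differ; and local variable names differ; and comparison usage differs; and arithmetic usage differs.
Tracing base=2, step=-2: before: total=1, then (((-(-5)) == min(-2, -4)) || ((total * step) == (base - step))) is false, then total=2, then returns 6 | after: total=1, then (((-(-5)) == min(-2, -4)) || ((total * step) == (base - step))) is false, then total=2, then returns 6 — matching result 6.
Across all 27 domain points the two functions coincide.
verdict: equivalent


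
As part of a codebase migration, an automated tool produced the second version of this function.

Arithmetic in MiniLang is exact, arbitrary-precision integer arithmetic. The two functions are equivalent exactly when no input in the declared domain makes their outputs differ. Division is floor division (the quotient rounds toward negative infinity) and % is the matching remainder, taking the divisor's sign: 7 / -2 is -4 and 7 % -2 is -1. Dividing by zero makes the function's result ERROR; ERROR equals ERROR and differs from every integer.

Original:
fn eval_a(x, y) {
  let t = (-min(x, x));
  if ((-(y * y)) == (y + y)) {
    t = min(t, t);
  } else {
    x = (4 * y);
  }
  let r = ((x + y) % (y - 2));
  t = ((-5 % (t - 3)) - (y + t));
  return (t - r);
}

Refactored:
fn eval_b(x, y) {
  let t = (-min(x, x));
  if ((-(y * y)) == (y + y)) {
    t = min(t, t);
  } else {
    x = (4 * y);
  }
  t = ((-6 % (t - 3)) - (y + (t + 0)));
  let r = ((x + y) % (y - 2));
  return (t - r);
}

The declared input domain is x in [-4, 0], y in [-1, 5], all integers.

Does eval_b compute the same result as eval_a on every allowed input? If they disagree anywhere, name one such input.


Run the pair on x=-1, y=-1.
eval_a: t becomes 1; next ((-(y * y)) == (y + y)) evaluates to false; next x becomes -4; next r becomes -2; next t becomes -1; next final value 1
eval_b: t becomes 1; next ((-(y * y)) == (y + y)) evaluates to false; next x becomes -4; next t becomes 0; next r becomes -2; next final value 2
1 vs 2 — the two versions disagree here.
verdict: not equivalent; witness: x=-1, y=-1


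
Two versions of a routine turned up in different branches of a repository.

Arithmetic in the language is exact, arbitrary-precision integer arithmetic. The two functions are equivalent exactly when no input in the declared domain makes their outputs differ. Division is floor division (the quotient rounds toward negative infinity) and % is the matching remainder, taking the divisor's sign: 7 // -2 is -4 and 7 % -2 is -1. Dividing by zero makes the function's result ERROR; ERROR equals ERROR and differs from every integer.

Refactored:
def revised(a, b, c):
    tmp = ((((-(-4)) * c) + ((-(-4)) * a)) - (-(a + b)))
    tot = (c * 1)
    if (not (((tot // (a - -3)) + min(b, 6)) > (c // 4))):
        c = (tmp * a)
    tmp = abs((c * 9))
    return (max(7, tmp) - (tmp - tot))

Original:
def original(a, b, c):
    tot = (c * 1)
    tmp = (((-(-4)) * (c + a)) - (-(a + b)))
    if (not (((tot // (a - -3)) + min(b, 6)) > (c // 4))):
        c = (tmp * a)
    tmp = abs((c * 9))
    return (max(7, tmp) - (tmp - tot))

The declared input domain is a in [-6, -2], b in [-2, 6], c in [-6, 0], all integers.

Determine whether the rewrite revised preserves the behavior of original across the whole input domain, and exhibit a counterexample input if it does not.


Differences: constant usage differs; arithmetic usage differs — yet all 315 inputs agree.
verdict: equivalent


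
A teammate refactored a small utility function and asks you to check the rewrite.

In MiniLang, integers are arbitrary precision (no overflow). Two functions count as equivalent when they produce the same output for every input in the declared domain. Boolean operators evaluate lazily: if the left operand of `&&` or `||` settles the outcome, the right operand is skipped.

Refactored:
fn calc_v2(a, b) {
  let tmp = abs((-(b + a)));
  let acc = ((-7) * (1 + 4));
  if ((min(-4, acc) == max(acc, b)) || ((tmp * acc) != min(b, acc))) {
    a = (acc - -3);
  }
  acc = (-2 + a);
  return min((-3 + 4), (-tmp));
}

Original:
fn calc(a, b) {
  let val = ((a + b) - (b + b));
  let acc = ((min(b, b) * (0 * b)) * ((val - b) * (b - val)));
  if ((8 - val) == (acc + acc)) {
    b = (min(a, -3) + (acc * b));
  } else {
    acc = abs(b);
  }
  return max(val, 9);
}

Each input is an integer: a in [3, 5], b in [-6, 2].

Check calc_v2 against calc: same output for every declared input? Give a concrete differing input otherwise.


Input a=3, b=-6: 9 from calc versus -3 from calc_v2.
verdict: not equivalent; witness: a=3, b=-6


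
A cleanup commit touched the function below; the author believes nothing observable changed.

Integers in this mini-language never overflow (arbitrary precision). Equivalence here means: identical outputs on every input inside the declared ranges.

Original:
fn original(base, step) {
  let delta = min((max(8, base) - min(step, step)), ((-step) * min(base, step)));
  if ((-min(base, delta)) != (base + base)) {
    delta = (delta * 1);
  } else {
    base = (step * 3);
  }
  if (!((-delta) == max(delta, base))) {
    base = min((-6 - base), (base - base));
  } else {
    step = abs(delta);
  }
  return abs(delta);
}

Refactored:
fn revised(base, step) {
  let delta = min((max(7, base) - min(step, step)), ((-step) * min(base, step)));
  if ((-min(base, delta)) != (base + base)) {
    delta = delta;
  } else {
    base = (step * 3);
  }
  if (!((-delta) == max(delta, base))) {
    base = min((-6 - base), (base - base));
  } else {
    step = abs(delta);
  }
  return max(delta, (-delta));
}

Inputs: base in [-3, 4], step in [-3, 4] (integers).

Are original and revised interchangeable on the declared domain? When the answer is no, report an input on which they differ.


These are not equivalent — on base=-3, step=2 the outputs split (6 vs 5).
original: delta=6, then ((-min(base, delta)) != (base + base)) is true, then delta=6, then (!((-delta) == max(delta, base))) is true, then base=-3, then returns 6
revised: delta=5, then ((-min(base, delta)) != (base + base)) is true, then delta=5, then (!((-delta) == max(delta, base))) is true, then base=-3, then returns 5
verdict: not equivalent; witness: base=-3, step=2


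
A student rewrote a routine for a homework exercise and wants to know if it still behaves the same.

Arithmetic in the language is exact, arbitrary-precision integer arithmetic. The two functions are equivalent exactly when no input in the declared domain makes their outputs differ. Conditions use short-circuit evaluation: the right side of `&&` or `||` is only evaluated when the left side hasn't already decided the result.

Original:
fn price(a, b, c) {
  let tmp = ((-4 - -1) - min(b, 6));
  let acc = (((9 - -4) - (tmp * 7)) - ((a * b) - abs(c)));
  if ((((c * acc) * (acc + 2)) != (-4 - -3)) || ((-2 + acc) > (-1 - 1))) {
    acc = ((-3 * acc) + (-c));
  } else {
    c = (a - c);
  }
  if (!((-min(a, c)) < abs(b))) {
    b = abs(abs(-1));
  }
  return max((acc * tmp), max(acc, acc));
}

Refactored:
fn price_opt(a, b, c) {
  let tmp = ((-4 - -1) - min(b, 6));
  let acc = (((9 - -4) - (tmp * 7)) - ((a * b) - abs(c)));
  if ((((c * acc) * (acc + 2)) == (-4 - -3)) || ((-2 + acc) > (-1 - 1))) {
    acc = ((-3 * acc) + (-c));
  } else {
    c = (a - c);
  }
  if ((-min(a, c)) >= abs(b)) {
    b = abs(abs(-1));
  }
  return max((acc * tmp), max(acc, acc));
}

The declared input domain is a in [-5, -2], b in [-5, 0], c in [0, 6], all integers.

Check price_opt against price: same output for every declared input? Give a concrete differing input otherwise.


Consider the input a=-5, b=-5, c=0.
price: tmp=2, then acc=-26, then ((((c * acc) * (acc + 2)) != (-4 - -3)) || ((-2 + acc) > (-1 - 1))) is true, then acc=78, then (!((-min(a, c)) < abs(b))) is true, then b=1, then returns 156
price_opt: tmp=2, then acc=-26, then ((((c * acc) * (acc + 2)) == (-4 - -3)) || ((-2 + acc) > (-1 - 1))) is false, then c=-5, then ((-min(a, c)) >= abs(b)) is true, then b=1, then returns -26
156 vs -26 — the two versions disagree here.
verdict: not equivalent; witness: a=-5, b=-5, c=0


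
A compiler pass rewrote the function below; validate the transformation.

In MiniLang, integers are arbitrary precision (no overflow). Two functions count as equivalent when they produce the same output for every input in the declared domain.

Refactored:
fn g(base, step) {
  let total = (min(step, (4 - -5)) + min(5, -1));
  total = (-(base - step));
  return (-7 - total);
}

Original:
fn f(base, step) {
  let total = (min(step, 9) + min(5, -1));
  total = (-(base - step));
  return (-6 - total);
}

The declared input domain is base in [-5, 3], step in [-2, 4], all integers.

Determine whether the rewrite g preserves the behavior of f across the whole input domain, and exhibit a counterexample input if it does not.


Evaluate both at base=-5, step=-2.
f: total := -3 | total := 3 | result -9
g: total := -3 | total := 3 | result -10
-9 vs -10 — the two versions disagree here.
verdict: not equivalent; witness: base=-5, step=-2


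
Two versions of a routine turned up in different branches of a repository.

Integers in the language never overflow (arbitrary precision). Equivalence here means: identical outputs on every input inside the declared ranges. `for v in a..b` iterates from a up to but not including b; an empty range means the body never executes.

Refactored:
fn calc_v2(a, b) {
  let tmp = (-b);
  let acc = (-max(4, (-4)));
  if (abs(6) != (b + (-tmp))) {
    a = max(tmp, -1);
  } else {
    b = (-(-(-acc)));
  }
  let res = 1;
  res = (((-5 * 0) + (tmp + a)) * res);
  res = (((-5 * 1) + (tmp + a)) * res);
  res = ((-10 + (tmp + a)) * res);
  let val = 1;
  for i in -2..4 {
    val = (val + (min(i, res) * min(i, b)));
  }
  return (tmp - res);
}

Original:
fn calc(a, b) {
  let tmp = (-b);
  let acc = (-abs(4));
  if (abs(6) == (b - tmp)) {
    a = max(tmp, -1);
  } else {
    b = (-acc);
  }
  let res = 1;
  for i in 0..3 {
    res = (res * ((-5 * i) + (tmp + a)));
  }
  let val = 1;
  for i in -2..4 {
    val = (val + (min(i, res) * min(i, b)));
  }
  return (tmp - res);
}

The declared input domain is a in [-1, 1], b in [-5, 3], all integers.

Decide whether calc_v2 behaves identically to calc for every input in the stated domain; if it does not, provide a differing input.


Consider the input a=-1, b=-5.
calc: tmp = 5; acc = -4; (abs(6) == (b - tmp)) -> false; b = 4; res = 1; [i=0]; res = 4; [i=1]; res = -4; [i=2]; res = 24; val = 1; [i=-2]; val = 5; [i=-1]; val = 6; [i=0]; val = 6; [i=1]; val = 7; [i=2]; val = 11; [i=3]; val = 20; return -19
calc_v2: tmp = 5; acc = -4; (abs(6) != (b + (-tmp))) -> true; a = 5; res = 1; res = 10; res = 50; res = 0; val = 1; [i=-2]; val = 11; [i=-1]; val = 16; [i=0]; val = 16; [i=1]; val = 16; [i=2]; val = 16; [i=3]; val = 16; return 5
-19 != 5, so the rewrite changes behavior.
verdict: not equivalent; witness: a=-1, b=-5


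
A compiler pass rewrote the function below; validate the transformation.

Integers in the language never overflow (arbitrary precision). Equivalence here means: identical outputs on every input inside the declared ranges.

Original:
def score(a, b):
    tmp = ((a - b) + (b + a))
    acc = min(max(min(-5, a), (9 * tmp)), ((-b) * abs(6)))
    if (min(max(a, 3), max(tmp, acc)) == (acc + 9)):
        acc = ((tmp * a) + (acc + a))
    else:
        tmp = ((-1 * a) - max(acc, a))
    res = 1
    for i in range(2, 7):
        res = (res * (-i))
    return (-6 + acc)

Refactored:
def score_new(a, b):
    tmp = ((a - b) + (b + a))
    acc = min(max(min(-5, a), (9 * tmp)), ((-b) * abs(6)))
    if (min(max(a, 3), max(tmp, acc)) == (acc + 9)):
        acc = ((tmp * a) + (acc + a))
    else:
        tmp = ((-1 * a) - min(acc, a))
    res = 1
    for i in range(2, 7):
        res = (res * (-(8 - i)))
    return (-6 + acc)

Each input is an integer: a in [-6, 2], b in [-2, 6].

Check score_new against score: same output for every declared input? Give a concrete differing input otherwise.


The suspicious edit (`max(acc, a)` became `min(acc, a)`) never changes the result for any input inside the declared domain; all 81 inputs agree.
verdict: equivalent


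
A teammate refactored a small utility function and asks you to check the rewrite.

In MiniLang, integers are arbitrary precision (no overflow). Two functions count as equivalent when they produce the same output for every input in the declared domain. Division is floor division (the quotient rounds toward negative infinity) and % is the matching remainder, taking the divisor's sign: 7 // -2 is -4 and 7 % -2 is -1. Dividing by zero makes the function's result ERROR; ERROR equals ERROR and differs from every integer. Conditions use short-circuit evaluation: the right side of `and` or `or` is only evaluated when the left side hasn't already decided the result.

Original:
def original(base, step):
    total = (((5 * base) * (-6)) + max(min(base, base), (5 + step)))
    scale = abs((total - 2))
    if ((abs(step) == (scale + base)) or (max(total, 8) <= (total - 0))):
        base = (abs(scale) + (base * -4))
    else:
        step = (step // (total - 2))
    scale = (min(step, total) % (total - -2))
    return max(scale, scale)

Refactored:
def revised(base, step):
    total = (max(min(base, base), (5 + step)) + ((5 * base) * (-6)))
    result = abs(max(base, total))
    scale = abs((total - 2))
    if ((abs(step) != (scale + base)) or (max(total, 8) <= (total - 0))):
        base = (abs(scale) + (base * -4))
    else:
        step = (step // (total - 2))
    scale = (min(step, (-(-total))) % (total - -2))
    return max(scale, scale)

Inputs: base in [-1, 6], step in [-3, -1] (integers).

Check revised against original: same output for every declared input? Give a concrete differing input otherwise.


Consider the input base=0, step=-3.
original: total := 2 | scale := 0 | ((abs(step) == (scale + base)) or (max(total, 8) <= (total - 0))): false | divide-by-zero, output ERROR
revised: total := 2 | result := 2 | scale := 0 | ((abs(step) != (scale + base)) or (max(total, 8) <= (total - 0))): true | base := 0 | scale := 1 | result 1
ERROR vs 1 — the two versions disagree here.
verdict: not equivalent; witness: base=0, step=-3


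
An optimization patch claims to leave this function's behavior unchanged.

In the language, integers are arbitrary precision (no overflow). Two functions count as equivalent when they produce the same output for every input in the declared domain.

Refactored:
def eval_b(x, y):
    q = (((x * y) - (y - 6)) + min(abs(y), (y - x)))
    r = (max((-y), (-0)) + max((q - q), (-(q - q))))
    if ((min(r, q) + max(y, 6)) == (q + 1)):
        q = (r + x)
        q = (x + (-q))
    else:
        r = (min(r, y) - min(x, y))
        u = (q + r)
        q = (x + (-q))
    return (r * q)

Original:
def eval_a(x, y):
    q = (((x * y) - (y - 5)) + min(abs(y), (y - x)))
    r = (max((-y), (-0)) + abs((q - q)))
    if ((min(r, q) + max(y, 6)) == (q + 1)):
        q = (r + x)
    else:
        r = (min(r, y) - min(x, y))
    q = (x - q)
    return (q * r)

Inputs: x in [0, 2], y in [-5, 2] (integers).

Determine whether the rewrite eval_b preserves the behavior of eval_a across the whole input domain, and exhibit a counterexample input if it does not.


Try x=0, y=-1.
eval_a: q becomes 5; next r becomes 1; next ((min(r, q) + max(y, 6)) == (q + 1)) evaluates to false; next r becomes 0; next q becomes -5; next final value 0
eval_b: q becomes 6; next r becomes 1; next ((min(r, q) + max(y, 6)) == (q + 1)) evaluates to true; next q becomes 1; next q becomes -1; next final value -1
0 vs -1 — the two versions disagree here.
verdict: not equivalent; witness: x=0, y=-1


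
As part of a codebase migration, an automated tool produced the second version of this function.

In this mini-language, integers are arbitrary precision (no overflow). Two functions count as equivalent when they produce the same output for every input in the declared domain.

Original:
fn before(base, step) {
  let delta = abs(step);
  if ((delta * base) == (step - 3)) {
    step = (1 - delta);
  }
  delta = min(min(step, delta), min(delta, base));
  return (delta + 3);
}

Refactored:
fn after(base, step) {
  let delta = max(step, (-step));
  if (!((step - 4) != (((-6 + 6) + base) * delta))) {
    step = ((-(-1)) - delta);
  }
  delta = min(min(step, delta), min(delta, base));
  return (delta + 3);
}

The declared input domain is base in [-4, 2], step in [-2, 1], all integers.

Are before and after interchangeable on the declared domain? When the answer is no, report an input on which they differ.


The one real change (`3` became `4`) has no effect anywhere in the declared ranges.
Spot check at base=-4, step=0 — before: delta becomes 0; next ((delta * base) == (step - 3)) evaluates to false; next delta becomes -4; next final value -1. after: delta becomes 0; next (!((step - 4) != (((-6 + 6) + base) * delta))) evaluates to false; next delta becomes -4; next final value -1. Both give -1.
Sweeping the whole domain (28 inputs) finds no disagreement.
verdict: equivalent


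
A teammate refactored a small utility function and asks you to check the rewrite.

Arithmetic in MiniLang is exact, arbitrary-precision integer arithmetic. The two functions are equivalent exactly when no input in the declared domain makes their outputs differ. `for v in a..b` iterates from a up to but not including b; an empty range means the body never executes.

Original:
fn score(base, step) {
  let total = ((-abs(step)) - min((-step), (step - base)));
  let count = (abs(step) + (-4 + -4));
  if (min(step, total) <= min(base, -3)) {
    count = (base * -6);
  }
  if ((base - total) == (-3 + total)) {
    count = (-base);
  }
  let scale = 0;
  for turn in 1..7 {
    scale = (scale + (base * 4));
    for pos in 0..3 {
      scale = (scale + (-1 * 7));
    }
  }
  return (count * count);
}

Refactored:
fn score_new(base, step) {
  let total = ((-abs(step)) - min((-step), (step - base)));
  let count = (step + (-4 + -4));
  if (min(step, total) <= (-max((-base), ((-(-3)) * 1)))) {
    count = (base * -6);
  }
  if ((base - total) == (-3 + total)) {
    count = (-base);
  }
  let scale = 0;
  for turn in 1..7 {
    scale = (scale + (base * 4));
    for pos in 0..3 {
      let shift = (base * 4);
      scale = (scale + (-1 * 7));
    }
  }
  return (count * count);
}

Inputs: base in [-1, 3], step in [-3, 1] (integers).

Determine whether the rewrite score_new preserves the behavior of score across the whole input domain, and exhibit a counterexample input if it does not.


Evaluate both at base=-1, step=-2.
score: total = -1; count = -6; (min(step, total) <= min(base, -3)) -> false; ((base - total) == (-3 + total)) -> false; scale = 0; [turn=1]; scale = -4; [pos=0]; scale = -11; [pos=1]; scale = -18; [pos=2]; scale = -25; [turn=2]; scale = -29; [pos=0]; scale = -36; [pos=1]; scale = -43; [pos=2]; scale = -50; [turn=3]; scale = -54; [pos=0]; scale = -61; [pos=1]; scale = -68; [pos=2]; scale = -75; [turn=4]; scale = -79; [pos=0]; scale = -86; [pos=1]; scale = -93; [pos=2]; scale = -100; [turn=5]; scale = -104; [pos=0]; scale = -111; [pos=1]; scale = -118; [pos=2]; scale = -125; [turn=6]; scale = -129; [pos=0]; scale = -136; [pos=1]; scale = -143; [pos=2]; scale = -150; return 36
score_new: total = -1; count = -10; (min(step, total) <= (-max((-base), ((-(-3)) * 1)))) -> false; ((base - total) == (-3 + total)) -> false; scale = 0; [turn=1]; scale = -4; [pos=0]; shift = -4; scale = -11; [pos=1]; shift = -4; scale = -18; [pos=2]; shift = -4; scale = -25; [turn=2]; scale = -29; [pos=0]; shift = -4; scale = -36; [pos=1]; shift = -4; scale = -43; [pos=2]; shift = -4; scale = -50; [turn=3]; scale = -54; [pos=0]; shift = -4; scale = -61; [pos=1]; shift = -4; scale = -68; [pos=2]; shift = -4; scale = -75; [turn=4]; scale = -79; [pos=0]; shift = -4; scale = -86; [pos=1]; shift = -4; scale = -93; [pos=2]; shift = -4; scale = -100; [turn=5]; scale = -104; [pos=0]; shift = -4; scale = -111; [pos=1]; shift = -4; scale = -118; [pos=2]; shift = -4; scale = -125; [turn=6]; scale = -129; [pos=0]; shift = -4; scale = -136; [pos=1]; shift = -4; scale = -143; [pos=2]; shift = -4; scale = -150; return 100
36 != 100, so the rewrite changes behavior.
verdict: not equivalent; witness: base=-1, step=-2


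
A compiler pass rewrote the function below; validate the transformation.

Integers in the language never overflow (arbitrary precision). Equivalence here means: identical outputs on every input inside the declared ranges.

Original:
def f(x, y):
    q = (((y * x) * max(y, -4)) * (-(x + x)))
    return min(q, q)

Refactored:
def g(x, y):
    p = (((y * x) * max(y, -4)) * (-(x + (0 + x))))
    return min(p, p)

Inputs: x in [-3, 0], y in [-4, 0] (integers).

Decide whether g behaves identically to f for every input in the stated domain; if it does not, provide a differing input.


Changes here: local variable names differ, arithmetic usage differs, constant usage differs; the full 20-point sweep finds no disagreement.
verdict: equivalent


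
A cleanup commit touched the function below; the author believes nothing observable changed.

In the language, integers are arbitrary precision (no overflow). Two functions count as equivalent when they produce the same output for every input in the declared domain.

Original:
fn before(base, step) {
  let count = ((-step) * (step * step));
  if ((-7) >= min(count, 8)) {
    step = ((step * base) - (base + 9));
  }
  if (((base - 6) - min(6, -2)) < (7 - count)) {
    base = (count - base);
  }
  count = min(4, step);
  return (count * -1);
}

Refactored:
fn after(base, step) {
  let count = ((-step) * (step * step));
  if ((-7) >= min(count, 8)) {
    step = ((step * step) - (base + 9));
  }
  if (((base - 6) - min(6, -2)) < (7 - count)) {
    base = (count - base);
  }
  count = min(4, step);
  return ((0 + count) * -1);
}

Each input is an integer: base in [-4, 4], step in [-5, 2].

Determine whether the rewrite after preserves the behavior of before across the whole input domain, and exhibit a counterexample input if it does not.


These are not equivalent — on base=-4, step=2 the outputs split (13 vs 1).
before: count = -8; ((-7) >= min(count, 8)) -> true; step = -13; (((base - 6) - min(6, -2)) < (7 - count)) -> true; base = -4; count = -13; return 13
after: count = -8; ((-7) >= min(count, 8)) -> true; step = -1; (((base - 6) - min(6, -2)) < (7 - count)) -> true; base = -4; count = -1; return 1
verdict: not equivalent; witness: base=-4, step=2


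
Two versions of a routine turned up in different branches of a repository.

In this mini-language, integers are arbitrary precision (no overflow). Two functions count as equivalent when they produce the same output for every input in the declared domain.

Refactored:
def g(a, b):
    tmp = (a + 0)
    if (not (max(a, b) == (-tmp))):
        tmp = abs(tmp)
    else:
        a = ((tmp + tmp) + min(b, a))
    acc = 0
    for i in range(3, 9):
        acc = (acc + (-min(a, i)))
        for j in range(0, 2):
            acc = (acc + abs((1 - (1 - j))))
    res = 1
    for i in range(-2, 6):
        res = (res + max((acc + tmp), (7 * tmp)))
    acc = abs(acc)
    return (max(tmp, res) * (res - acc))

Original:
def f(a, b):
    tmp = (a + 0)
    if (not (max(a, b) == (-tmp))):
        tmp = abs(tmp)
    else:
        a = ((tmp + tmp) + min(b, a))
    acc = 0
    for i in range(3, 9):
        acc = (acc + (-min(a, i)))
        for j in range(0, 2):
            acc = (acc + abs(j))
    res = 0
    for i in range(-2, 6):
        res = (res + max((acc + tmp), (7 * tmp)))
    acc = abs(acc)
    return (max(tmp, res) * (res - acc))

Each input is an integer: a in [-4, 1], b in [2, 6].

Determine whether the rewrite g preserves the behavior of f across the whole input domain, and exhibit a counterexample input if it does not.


Not equivalent: a=-4, b=2 separates them (65824 vs 66339).
f: tmp=-4, then (not (max(a, b) == (-tmp))) is true, then tmp=4, then acc=0, then (i=3), then acc=4, then (j=0), then acc=4, then (j=1), then acc=5, then (i=4), then acc=9, then (j=0), then acc=9, then (j=1), then acc=10, then (i=5), then acc=14, then (j=0), then acc=14, then (j=1), then acc=15, then (i=6), then acc=19, then (j=0), then acc=19, then (j=1), then acc=20, then (i=7), then acc=24, then (j=0), then acc=24, then (j=1), then acc=25, then (i=8), then acc=29, then (j=0), then acc=29, then (j=1), then acc=30, then res=0, then (i=-2), then res=34, then (i=-1), then res=68, then (i=0), then res=102, then (i=1), then res=136, then (i=2), then res=170, then (i=3), then res=204, then (i=4), then res=238, then (i=5), then res=272, then acc=30, then returns 65824
g: tmp=-4, then (not (max(a, b) == (-tmp))) is true, then tmp=4, then acc=0, then (i=3), then acc=4, then (j=0), then acc=4, then (j=1), then acc=5, then (i=4), then acc=9, then (j=0), then acc=9, then (j=1), then acc=10, then (i=5), then acc=14, then (j=0), then acc=14, then (j=1), then acc=15, then (i=6), then acc=19, then (j=0), then acc=19, then (j=1), then acc=20, then (i=7), then acc=24, then (j=0), then acc=24, then (j=1), then acc=25, then (i=8), then acc=29, then (j=0), then acc=29, then (j=1), then acc=30, then res=1, then (i=-2), then res=35, then (i=-1), then res=69, then (i=0), then res=103, then (i=1), then res=137, then (i=2), then res=171, then (i=3), then res=205, then (i=4), then res=239, then (i=5), then res=273, then acc=30, then returns 66339
verdict: not equivalent; witness: a=-4, b=2


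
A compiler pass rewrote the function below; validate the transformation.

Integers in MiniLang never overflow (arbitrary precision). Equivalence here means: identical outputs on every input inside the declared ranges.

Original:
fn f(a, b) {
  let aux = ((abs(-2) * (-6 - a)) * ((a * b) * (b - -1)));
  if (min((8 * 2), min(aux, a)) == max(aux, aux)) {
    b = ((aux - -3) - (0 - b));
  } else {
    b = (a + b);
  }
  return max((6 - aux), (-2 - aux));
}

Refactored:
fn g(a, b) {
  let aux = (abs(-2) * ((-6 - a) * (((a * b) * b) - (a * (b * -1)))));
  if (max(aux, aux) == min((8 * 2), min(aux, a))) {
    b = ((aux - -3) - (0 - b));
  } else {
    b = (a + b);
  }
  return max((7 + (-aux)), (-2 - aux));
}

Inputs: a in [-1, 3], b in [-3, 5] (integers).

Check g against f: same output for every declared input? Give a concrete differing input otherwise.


Not equivalent: a=-1, b=-3 separates them (-54 vs -53).
f: aux=60, then (min((8 * 2), min(aux, a)) == max(aux, aux)) is false, then b=-4, then returns -54
g: aux=60, then (max(aux, aux) == min((8 * 2), min(aux, a))) is false, then b=-4, then returns -53
verdict: not equivalent; witness: a=-1, b=-3


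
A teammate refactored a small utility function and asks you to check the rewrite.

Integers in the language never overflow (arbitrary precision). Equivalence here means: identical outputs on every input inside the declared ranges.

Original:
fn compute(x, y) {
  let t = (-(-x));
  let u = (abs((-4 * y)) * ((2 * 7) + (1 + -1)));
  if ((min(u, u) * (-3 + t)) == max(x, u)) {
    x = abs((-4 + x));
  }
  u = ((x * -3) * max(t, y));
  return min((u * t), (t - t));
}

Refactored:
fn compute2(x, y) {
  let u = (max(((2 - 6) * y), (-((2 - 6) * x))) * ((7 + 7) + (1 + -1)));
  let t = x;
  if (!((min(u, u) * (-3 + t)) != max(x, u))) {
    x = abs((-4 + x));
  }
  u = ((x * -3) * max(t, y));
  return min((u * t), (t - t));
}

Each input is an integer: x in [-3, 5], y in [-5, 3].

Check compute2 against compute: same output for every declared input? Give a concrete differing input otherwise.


The rewrite breaks on x=4, y=0, where the results are -192 and 0.
compute: t := 4 | u := 0 | ((min(u, u) * (-3 + t)) == max(x, u)): false | u := -48 | result -192
compute2: u := 224 | t := 4 | (!((min(u, u) * (-3 + t)) != max(x, u))): true | x := 0 | u := 0 | result 0
verdict: not equivalent; witness: x=4, y=0


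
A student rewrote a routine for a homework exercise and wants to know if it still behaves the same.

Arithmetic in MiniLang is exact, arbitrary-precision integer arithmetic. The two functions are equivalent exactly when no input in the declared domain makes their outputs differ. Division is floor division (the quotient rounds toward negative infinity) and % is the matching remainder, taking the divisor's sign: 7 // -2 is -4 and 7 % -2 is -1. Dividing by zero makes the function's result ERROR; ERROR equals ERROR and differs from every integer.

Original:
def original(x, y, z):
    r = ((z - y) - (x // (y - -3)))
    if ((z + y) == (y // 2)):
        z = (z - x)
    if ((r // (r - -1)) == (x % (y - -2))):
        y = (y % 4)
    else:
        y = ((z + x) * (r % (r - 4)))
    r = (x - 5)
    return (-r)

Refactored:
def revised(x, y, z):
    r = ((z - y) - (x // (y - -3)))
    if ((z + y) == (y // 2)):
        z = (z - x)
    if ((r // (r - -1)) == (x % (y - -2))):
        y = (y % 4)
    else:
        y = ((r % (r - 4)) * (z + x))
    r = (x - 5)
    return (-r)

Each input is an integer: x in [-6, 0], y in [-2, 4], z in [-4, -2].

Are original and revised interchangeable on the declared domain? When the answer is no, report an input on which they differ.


This is a faithful refactor — same computation, different form, but the computed results match everywhere.
As a probe, take x=-4, y=3, z=-2: original runs r = -4; ((z + y) == (y // 2)) -> true; z = 2; ((r // (r - -1)) == (x % (y - -2))) -> true; y = 3; r = -9; return 9; revised runs r = -4; ((z + y) == (y // 2)) -> true; z = 2; ((r // (r - -1)) == (x % (y - -2))) -> true; y = 3; r = -9; return 9; both end at 9.
An exhaustive pass over the 147 declared inputs shows identical outputs.
verdict: equivalent


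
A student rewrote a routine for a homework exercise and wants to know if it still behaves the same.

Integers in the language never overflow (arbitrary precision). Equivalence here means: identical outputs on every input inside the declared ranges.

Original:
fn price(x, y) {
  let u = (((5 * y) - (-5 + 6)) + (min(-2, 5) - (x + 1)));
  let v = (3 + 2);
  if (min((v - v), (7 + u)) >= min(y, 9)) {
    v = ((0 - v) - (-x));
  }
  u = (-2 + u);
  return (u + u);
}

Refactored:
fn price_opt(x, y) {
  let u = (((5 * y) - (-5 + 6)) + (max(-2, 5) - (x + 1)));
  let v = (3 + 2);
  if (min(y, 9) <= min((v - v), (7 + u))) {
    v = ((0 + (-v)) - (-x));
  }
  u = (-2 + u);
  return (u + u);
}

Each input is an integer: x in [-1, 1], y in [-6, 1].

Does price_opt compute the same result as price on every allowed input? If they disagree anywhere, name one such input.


Try x=-1, y=-6.
price: u becomes -33; next v becomes 5; next (min((v - v), (7 + u)) >= min(y, 9)) evaluates to false; next u becomes -35; next final value -70
price_opt: u becomes -26; next v becomes 5; next (min(y, 9) <= min((v - v), (7 + u))) evaluates to false; next u becomes -28; next final value -56
-70 and -56 differ, so these are not the same function on this domain.
verdict: not equivalent; witness: x=-1, y=-6


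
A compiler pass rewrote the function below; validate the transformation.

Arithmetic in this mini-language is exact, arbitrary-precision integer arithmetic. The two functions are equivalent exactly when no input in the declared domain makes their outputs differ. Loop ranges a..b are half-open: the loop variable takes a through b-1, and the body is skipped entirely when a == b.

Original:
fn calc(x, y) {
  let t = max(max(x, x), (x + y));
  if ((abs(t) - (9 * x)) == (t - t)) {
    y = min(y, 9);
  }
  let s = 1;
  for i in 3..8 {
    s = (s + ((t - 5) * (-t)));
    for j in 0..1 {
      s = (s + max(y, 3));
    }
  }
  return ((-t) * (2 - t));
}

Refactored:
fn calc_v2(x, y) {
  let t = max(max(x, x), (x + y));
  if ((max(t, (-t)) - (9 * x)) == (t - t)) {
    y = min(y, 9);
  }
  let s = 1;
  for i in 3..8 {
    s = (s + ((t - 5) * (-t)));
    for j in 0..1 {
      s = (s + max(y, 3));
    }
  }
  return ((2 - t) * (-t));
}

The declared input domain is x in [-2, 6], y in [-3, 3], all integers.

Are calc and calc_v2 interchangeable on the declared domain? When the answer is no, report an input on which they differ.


Equivalent — the differences include min/max/abs usage differs, yet no declared input distinguishes the two.
One worked example (x=-2, y=2) — calc: t = 0; ((abs(t) - (9 * x)) == (t - t)) -> false; s = 1; [i=3]; s = 1; [j=0]; s = 4; [i=4]; s = 4; [j=0]; s = 7; [i=5]; s = 7; [j=0]; s = 10; [i=6]; s = 10; [j=0]; s = 13; [i=7]; s = 13; [j=0]; s = 16; return 0; calc_v2: t = 0; ((max(t, (-t)) - (9 * x)) == (t - t)) -> false; s = 1; [i=3]; s = 1; [j=0]; s = 4; [i=4]; s = 4; [j=0]; s = 7; [i=5]; s = 7; [j=0]; s = 10; [i=6]; s = 10; [j=0]; s = 13; [i=7]; s = 13; [j=0]; s = 16; return 0; agreement on 0.
Checked all 63 inputs in the declared domain: the outputs agree on every one.
verdict: equivalent
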